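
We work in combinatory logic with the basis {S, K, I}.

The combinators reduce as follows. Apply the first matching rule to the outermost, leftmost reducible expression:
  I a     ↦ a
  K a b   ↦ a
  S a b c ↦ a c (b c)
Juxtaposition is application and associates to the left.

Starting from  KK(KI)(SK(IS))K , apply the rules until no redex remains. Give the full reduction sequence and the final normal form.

Answer: normal form = SKS  (in 3 steps)

Derivation:
  start: KK(KI)(SK(IS))K
  [1] K(SK(IS))K
  [2] SK(IS)
  [3] SKS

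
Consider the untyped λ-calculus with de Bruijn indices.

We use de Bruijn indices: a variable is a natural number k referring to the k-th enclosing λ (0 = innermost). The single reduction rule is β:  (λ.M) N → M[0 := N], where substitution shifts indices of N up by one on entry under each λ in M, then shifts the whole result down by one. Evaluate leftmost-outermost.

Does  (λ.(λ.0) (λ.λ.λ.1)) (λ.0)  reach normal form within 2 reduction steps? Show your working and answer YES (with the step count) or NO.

Answer: YES — reaches normal form λ.λ.λ.1 in 2 ≤ 2 steps

Working:
  start: (λ.(λ.0) (λ.λ.λ.1)) (λ.0)
  →1  (λ.0) (λ.λ.λ.1)
  →2  λ.λ.λ.1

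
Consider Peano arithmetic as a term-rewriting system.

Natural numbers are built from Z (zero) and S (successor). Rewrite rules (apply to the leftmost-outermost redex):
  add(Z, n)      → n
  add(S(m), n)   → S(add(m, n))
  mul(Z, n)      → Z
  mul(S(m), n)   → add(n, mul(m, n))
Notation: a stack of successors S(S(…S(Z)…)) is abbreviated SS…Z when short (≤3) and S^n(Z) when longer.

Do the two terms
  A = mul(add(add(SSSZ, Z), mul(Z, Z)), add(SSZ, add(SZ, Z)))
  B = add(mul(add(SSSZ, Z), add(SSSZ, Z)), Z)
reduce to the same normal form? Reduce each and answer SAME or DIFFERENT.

Term A:
  start: mul(add(add(SSSZ, Z), mul(Z, Z)), add(SSZ, add(SZ, Z)))
  →1  mul(add(S(add(SSZ, Z)), mul(Z, Z)), add(SSZ, add(SZ, Z)))
  →2  mul(S(add(add(SSZ, Z), mul(Z, Z))), add(SSZ, add(SZ, Z)))
  →3  add(add(SSZ, add(SZ, Z)), mul(add(add(SSZ, Z), mul(Z, Z)), add(SSZ, add(SZ, Z))))
  →4  add(S(add(SZ, add(SZ, Z))), mul(add(add(SSZ, Z), mul(Z, Z)), add(SSZ, add(SZ, Z))))
  →5  S(add(add(SZ, add(SZ, Z)), mul(add(add(SSZ, Z), mul(Z, Z)), add(SSZ, add(SZ, Z)))))
  →6  S(add(S(add(Z, add(SZ, Z))), mul(add(add(SSZ, Z), mul(Z, Z)), add(SSZ, add(SZ, Z)))))
  →7  S(S(add(add(Z, add(SZ, Z)), mul(add(add(SSZ, Z), mul(Z, Z)), add(SSZ, add(SZ, Z))))))
  →8  S(S(add(add(SZ, Z), mul(add(add(SSZ, Z), mul(Z, Z)), add(SSZ, add(SZ, Z))))))
  →9  S(S(add(S(add(Z, Z)), mul(add(add(SSZ, Z), mul(Z, Z)), add(SSZ, add(SZ, Z))))))
  →10  S(S(S(add(add(Z, Z), mul(add(add(SSZ, Z), mul(Z, Z)), add(SSZ, add(SZ, Z)))))))
  →11  S(S(S(add(Z, mul(add(add(SSZ, Z), mul(Z, Z)), add(SSZ, add(SZ, Z)))))))
  →12  S(S(S(mul(add(add(SSZ, Z), mul(Z, Z)), add(SSZ, add(SZ, Z))))))
  →13  S(S(S(mul(add(S(add(SZ, Z)), mul(Z, Z)), add(SSZ, add(SZ, Z))))))
  →14  S(S(S(mul(S(add(add(SZ, Z), mul(Z, Z))), add(SSZ, add(SZ, Z))))))
  →15  S(S(S(add(add(SSZ, add(SZ, Z)), mul(add(add(SZ, Z), mul(Z, Z)), add(SSZ, add(SZ, Z)))))))
  →16  S(S(S(add(S(add(SZ, add(SZ, Z))), mul(add(add(SZ, Z), mul(Z, Z)), add(SSZ, add(SZ, Z)))))))
  →17  S(S(S(S(add(add(SZ, add(SZ, Z)), mul(add(add(SZ, Z), mul(Z, Z)), add(SSZ, add(SZ, Z))))))))
  →18  S(S(S(S(add(S(add(Z, add(SZ, Z))), mul(add(add(SZ, Z), mul(Z, Z)), add(SSZ, add(SZ, Z))))))))
  →19  S(S(S(S(S(add(add(Z, add(SZ, Z)), mul(add(add(SZ, Z), mul(Z, Z)), add(SSZ, add(SZ, Z)))))))))
  →20  S(S(S(S(S(add(add(SZ, Z), mul(add(add(SZ, Z), mul(Z, Z)), add(SSZ, add(SZ, Z)))))))))
  →21  S(S(S(S(S(add(S(add(Z, Z)), mul(add(add(SZ, Z), mul(Z, Z)), add(SSZ, add(SZ, Z)))))))))
  →22  S(S(S(S(S(S(add(add(Z, Z), mul(add(add(SZ, Z), mul(Z, Z)), add(SSZ, add(SZ, Z))))))))))
  →23  S(S(S(S(S(S(add(Z, mul(add(add(SZ, Z), mul(Z, Z)), add(SSZ, add(SZ, Z))))))))))
  →24  S(S(S(S(S(S(mul(add(add(SZ, Z), mul(Z, Z)), add(SSZ, add(SZ, Z)))))))))
  →25  S(S(S(S(S(S(mul(add(S(add(Z, Z)), mul(Z, Z)), add(SSZ, add(SZ, Z)))))))))
  →26  S(S(S(S(S(S(mul(S(add(add(Z, Z), mul(Z, Z))), add(SSZ, add(SZ, Z)))))))))
  →27  S(S(S(S(S(S(add(add(SSZ, add(SZ, Z)), mul(add(add(Z, Z), mul(Z, Z)), add(SSZ, add(SZ, Z))))))))))
  →28  S(S(S(S(S(S(add(S(add(SZ, add(SZ, Z))), mul(add(add(Z, Z), mul(Z, Z)), add(SSZ, add(SZ, Z))))))))))
  →29  S(S(S(S(S(S(S(add(add(SZ, add(SZ, Z)), mul(add(add(Z, Z), mul(Z, Z)), add(SSZ, add(SZ, Z)))))))))))
  →30  S(S(S(S(S(S(S(add(S(add(Z, add(SZ, Z))), mul(add(add(Z, Z), mul(Z, Z)), add(SSZ, add(SZ, Z)))))))))))
  →31  S(S(S(S(S(S(S(S(add(add(Z, add(SZ, Z)), mul(add(add(Z, Z), mul(Z, Z)), add(SSZ, add(SZ, Z))))))))))))
  →32  S(S(S(S(S(S(S(S(add(add(SZ, Z), mul(add(add(Z, Z), mul(Z, Z)), add(SSZ, add(SZ, Z))))))))))))
  →33  S(S(S(S(S(S(S(S(add(S(add(Z, Z)), mul(add(add(Z, Z), mul(Z, Z)), add(SSZ, add(SZ, Z))))))))))))
  →34  S(S(S(S(S(S(S(S(S(add(add(Z, Z), mul(add(add(Z, Z), mul(Z, Z)), add(SSZ, add(SZ, Z)))))))))))))
  →35  S(S(S(S(S(S(S(S(S(add(Z, mul(add(add(Z, Z), mul(Z, Z)), add(SSZ, add(SZ, Z)))))))))))))
  →36  S(S(S(S(S(S(S(S(S(mul(add(add(Z, Z), mul(Z, Z)), add(SSZ, add(SZ, Z))))))))))))
  →37  S(S(S(S(S(S(S(S(S(mul(add(Z, mul(Z, Z)), add(SSZ, add(SZ, Z))))))))))))
  →38  S(S(S(S(S(S(S(S(S(mul(mul(Z, Z), add(SSZ, add(SZ, Z))))))))))))
  →39  S(S(S(S(S(S(S(S(S(mul(Z, add(SSZ, add(SZ, Z))))))))))))
  →40  S^9(Z)

Term B:
  start: add(mul(add(SSSZ, Z), add(SSSZ, Z)), Z)
  →1  add(mul(S(add(SSZ, Z)), add(SSSZ, Z)), Z)
  →2  add(add(add(SSSZ, Z), mul(add(SSZ, Z), add(SSSZ, Z))), Z)
  →3  add(add(S(add(SSZ, Z)), mul(add(SSZ, Z), add(SSSZ, Z))), Z)
  →4  add(S(add(add(SSZ, Z), mul(add(SSZ, Z), add(SSSZ, Z)))), Z)
  →5  S(add(add(add(SSZ, Z), mul(add(SSZ, Z), add(SSSZ, Z))), Z))
  →6  S(add(add(S(add(SZ, Z)), mul(add(SSZ, Z), add(SSSZ, Z))), Z))
  →7  S(add(S(add(add(SZ, Z), mul(add(SSZ, Z), add(SSSZ, Z)))), Z))
  →8  S(S(add(add(add(SZ, Z), mul(add(SSZ, Z), add(SSSZ, Z))), Z)))
  →9  S(S(add(add(S(add(Z, Z)), mul(add(SSZ, Z), add(SSSZ, Z))), Z)))
  →10  S(S(add(S(add(add(Z, Z), mul(add(SSZ, Z), add(SSSZ, Z)))), Z)))
  →11  S(S(S(add(add(add(Z, Z), mul(add(SSZ, Z), add(SSSZ, Z))), Z))))
  →12  S(S(S(add(add(Z, mul(add(SSZ, Z), add(SSSZ, Z))), Z))))
  →13  S(S(S(add(mul(add(SSZ, Z), add(SSSZ, Z)), Z))))
  →14  S(S(S(add(mul(S(add(SZ, Z)), add(SSSZ, Z)), Z))))
  →15  S(S(S(add(add(add(SSSZ, Z), mul(add(SZ, Z), add(SSSZ, Z))), Z))))
  →16  S(S(S(add(add(S(add(SSZ, Z)), mul(add(SZ, Z), add(SSSZ, Z))), Z))))
  →17  S(S(S(add(S(add(add(SSZ, Z), mul(add(SZ, Z), add(SSSZ, Z)))), Z))))
  →18  S(S(S(S(add(add(add(SSZ, Z), mul(add(SZ, Z), add(SSSZ, Z))), Z)))))
  →19  S(S(S(S(add(add(S(add(SZ, Z)), mul(add(SZ, Z), add(SSSZ, Z))), Z)))))
  →20  S(S(S(S(add(S(add(add(SZ, Z), mul(add(SZ, Z), add(SSSZ, Z)))), Z)))))
  →21  S(S(S(S(S(add(add(add(SZ, Z), mul(add(SZ, Z), add(SSSZ, Z))), Z))))))
  →22  S(S(S(S(S(add(add(S(add(Z, Z)), mul(add(SZ, Z), add(SSSZ, Z))), Z))))))
  →23  S(S(S(S(S(add(S(add(add(Z, Z), mul(add(SZ, Z), add(SSSZ, Z)))), Z))))))
  →24  S(S(S(S(S(S(add(add(add(Z, Z), mul(add(SZ, Z), add(SSSZ, Z))), Z)))))))
  →25  S(S(S(S(S(S(add(add(Z, mul(add(SZ, Z), add(SSSZ, Z))), Z)))))))
  →26  S(S(S(S(S(S(add(mul(add(SZ, Z), add(SSSZ, Z)), Z)))))))
  →27  S(S(S(S(S(S(add(mul(S(add(Z, Z)), add(SSSZ, Z)), Z)))))))
  →28  S(S(S(S(S(S(add(add(add(SSSZ, Z), mul(add(Z, Z), add(SSSZ, Z))), Z)))))))
  →29  S(S(S(S(S(S(add(add(S(add(SSZ, Z)), mul(add(Z, Z), add(SSSZ, Z))), Z)))))))
  →30  S(S(S(S(S(S(add(S(add(add(SSZ, Z), mul(add(Z, Z), add(SSSZ, Z)))), Z)))))))
  →31  S(S(S(S(S(S(S(add(add(add(SSZ, Z), mul(add(Z, Z), add(SSSZ, Z))), Z))))))))
  →32  S(S(S(S(S(S(S(add(add(S(add(SZ, Z)), mul(add(Z, Z), add(SSSZ, Z))), Z))))))))
  →33  S(S(S(S(S(S(S(add(S(add(add(SZ, Z), mul(add(Z, Z), add(SSSZ, Z)))), Z))))))))
  →34  S(S(S(S(S(S(S(S(add(add(add(SZ, Z), mul(add(Z, Z), add(SSSZ, Z))), Z)))))))))
  →35  S(S(S(S(S(S(S(S(add(add(S(add(Z, Z)), mul(add(Z, Z), add(SSSZ, Z))), Z)))))))))
  →36  S(S(S(S(S(S(S(S(add(S(add(add(Z, Z), mul(add(Z, Z), add(SSSZ, Z)))), Z)))))))))
  →37  S(S(S(S(S(S(S(S(S(add(add(add(Z, Z), mul(add(Z, Z), add(SSSZ, Z))), Z))))))))))
  →38  S(S(S(S(S(S(S(S(S(add(add(Z, mul(add(Z, Z), add(SSSZ, Z))), Z))))))))))
  →39  S(S(S(S(S(S(S(S(S(add(mul(add(Z, Z), add(SSSZ, Z)), Z))))))))))
  →40  S(S(S(S(S(S(S(S(S(add(mul(Z, add(SSSZ, Z)), Z))))))))))
  →41  S(S(S(S(S(S(S(S(S(add(Z, Z))))))))))
  →42  S^9(Z)

Answer: SAME — A ⇓ S^9(Z), B ⇓ S^9(Z)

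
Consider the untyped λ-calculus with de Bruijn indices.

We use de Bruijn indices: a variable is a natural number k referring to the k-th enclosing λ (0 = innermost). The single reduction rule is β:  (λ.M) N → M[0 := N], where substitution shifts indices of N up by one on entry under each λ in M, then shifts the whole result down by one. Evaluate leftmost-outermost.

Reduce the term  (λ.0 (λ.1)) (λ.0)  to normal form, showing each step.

Answer: normal form = λ.λ.0  (in 2 steps)

Derivation:
  start: (λ.0 (λ.1)) (λ.0)
  [1] (λ.0) (λ.λ.0)
  [2] λ.λ.0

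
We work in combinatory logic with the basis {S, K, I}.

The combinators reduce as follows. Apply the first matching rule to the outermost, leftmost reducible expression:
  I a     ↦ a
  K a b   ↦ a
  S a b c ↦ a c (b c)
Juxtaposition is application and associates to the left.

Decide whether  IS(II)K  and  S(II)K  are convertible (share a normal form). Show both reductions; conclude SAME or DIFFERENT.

Answer: SAME — A ⇓ SIK, B ⇓ SIK

Working:
Term A:
  start: IS(II)K
  →1  S(II)K
  →2  SIK

Term B:
  start: S(II)K
  →1  SIK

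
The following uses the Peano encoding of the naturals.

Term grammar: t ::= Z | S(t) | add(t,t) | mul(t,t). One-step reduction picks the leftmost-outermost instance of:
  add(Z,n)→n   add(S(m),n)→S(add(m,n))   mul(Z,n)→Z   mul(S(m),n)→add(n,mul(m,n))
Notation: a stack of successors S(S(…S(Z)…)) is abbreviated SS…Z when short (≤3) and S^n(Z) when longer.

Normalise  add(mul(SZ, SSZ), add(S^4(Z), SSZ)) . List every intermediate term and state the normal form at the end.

Answer: normal form = S^8(Z)  (in 13 steps)

Derivation:
  start: add(mul(SZ, SSZ), add(S^4(Z), SSZ))
  [1] add(add(SSZ, mul(Z, SSZ)), add(S^4(Z), SSZ))
  [2] add(S(add(SZ, mul(Z, SSZ))), add(S^4(Z), SSZ))
  [3] S(add(add(SZ, mul(Z, SSZ)), add(S^4(Z), SSZ)))
  [4] S(add(S(add(Z, mul(Z, SSZ))), add(S^4(Z), SSZ)))
  [5] S(S(add(add(Z, mul(Z, SSZ)), add(S^4(Z), SSZ))))
  [6] S(S(add(mul(Z, SSZ), add(S^4(Z), SSZ))))
  [7] S(S(add(Z, add(S^4(Z), SSZ))))
  [8] S(S(add(S^4(Z), SSZ)))
  [9] S(S(S(add(SSSZ, SSZ))))
  [10] S(S(S(S(add(SSZ, SSZ)))))
  [11] S(S(S(S(S(add(SZ, SSZ))))))
  [12] S(S(S(S(S(S(add(Z, SSZ)))))))
  [13] S^8(Z)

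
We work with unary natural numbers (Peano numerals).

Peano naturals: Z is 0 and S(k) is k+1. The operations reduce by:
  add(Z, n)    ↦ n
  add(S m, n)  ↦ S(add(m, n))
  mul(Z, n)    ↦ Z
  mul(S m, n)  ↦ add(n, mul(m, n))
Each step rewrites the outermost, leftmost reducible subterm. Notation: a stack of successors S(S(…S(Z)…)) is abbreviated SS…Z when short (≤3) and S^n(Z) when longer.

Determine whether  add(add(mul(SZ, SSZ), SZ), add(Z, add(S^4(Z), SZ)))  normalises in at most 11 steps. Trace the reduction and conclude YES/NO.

  start: add(add(mul(SZ, SSZ), SZ), add(Z, add(S^4(Z), SZ)))
  step 1: add(add(add(SSZ, mul(Z, SSZ)), SZ), add(Z, add(S^4(Z), SZ)))
  step 2: add(add(S(add(SZ, mul(Z, SSZ))), SZ), add(Z, add(S^4(Z), SZ)))
  step 3: add(S(add(add(SZ, mul(Z, SSZ)), SZ)), add(Z, add(S^4(Z), SZ)))
  step 4: S(add(add(add(SZ, mul(Z, SSZ)), SZ), add(Z, add(S^4(Z), SZ))))
  step 5: S(add(add(S(add(Z, mul(Z, SSZ))), SZ), add(Z, add(S^4(Z), SZ))))
  step 6: S(add(S(add(add(Z, mul(Z, SSZ)), SZ)), add(Z, add(S^4(Z), SZ))))
  step 7: S(S(add(add(add(Z, mul(Z, SSZ)), SZ), add(Z, add(S^4(Z), SZ)))))
  step 8: S(S(add(add(mul(Z, SSZ), SZ), add(Z, add(S^4(Z), SZ)))))
  step 9: S(S(add(add(Z, SZ), add(Z, add(S^4(Z), SZ)))))
  step 10: S(S(add(SZ, add(Z, add(S^4(Z), SZ)))))
  step 11: S(S(S(add(Z, add(Z, add(S^4(Z), SZ))))))

Answer: NO — after 11 steps the term is S(S(S(add(Z, add(Z, add(S^4(Z), SZ)))))), not yet normal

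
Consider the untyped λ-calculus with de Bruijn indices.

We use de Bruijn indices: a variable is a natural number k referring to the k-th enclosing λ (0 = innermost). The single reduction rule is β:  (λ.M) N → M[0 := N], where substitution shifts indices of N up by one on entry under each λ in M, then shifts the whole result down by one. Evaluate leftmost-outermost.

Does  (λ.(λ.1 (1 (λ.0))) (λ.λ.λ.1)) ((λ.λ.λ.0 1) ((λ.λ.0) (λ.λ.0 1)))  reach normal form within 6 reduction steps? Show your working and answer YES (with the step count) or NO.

Answer: YES — reaches normal form λ.0 (λ.0 (λ.0)) in 6 ≤ 6 steps

Derivation:
  start: (λ.(λ.1 (1 (λ.0))) (λ.λ.λ.1)) ((λ.λ.λ.0 1) ((λ.λ.0) (λ.λ.0 1)))
  →1  (λ.(λ.λ.λ.0 1) ((λ.λ.0) (λ.λ.0 1)) ((λ.λ.λ.0 1) ((λ.λ.0) (λ.λ.0 1)) (λ.0))) (λ.λ.λ.1)
  →2  (λ.λ.λ.0 1) ((λ.λ.0) (λ.λ.0 1)) ((λ.λ.λ.0 1) ((λ.λ.0) (λ.λ.0 1)) (λ.0))
  →3  (λ.λ.0 1) ((λ.λ.λ.0 1) ((λ.λ.0) (λ.λ.0 1)) (λ.0))
  →4  λ.0 ((λ.λ.λ.0 1) ((λ.λ.0) (λ.λ.0 1)) (λ.0))
  →5  λ.0 ((λ.λ.0 1) (λ.0))
  →6  λ.0 (λ.0 (λ.0))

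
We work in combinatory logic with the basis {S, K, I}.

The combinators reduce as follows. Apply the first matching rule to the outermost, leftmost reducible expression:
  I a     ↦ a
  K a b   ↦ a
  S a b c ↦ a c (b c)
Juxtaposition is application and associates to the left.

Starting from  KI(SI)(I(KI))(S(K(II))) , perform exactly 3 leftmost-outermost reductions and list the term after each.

Answer: after 3 steps: KI(S(K(II)))

Reduction:
  start: KI(SI)(I(KI))(S(K(II)))
  →1  I(I(KI))(S(K(II)))
  →2  I(KI)(S(K(II)))
  →3  KI(S(K(II)))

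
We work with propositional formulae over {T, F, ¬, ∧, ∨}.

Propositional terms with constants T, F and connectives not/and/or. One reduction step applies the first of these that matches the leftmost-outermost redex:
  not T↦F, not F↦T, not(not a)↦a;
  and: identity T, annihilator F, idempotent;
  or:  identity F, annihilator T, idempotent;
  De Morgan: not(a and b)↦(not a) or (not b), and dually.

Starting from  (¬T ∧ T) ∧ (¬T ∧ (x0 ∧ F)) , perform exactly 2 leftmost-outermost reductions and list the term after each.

  start: (¬T ∧ T) ∧ (¬T ∧ (x0 ∧ F))
  [1] ¬T ∧ (¬T ∧ (x0 ∧ F))
  [2] F ∧ (¬T ∧ (x0 ∧ F))

Answer: after 2 steps: F ∧ (¬T ∧ (x0 ∧ F))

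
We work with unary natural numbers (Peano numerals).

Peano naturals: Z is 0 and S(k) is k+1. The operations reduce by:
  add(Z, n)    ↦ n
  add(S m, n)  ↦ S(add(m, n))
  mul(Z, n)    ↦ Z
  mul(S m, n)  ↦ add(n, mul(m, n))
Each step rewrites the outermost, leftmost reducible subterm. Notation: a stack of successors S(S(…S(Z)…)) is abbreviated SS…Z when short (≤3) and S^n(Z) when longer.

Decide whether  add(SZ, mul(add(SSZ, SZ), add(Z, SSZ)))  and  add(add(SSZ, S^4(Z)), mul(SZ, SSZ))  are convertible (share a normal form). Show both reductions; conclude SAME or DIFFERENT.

Term A:
  start: add(SZ, mul(add(SSZ, SZ), add(Z, SSZ)))
  [1] S(add(Z, mul(add(SSZ, SZ), add(Z, SSZ))))
  [2] S(mul(add(SSZ, SZ), add(Z, SSZ)))
  [3] S(mul(S(add(SZ, SZ)), add(Z, SSZ)))
  [4] S(add(add(Z, SSZ), mul(add(SZ, SZ), add(Z, SSZ))))
  [5] S(add(SSZ, mul(add(SZ, SZ), add(Z, SSZ))))
  [6] S(S(add(SZ, mul(add(SZ, SZ), add(Z, SSZ)))))
  [7] S(S(S(add(Z, mul(add(SZ, SZ), add(Z, SSZ))))))
  [8] S(S(S(mul(add(SZ, SZ), add(Z, SSZ)))))
  [9] S(S(S(mul(S(add(Z, SZ)), add(Z, SSZ)))))
  [10] S(S(S(add(add(Z, SSZ), mul(add(Z, SZ), add(Z, SSZ))))))
  [11] S(S(S(add(SSZ, mul(add(Z, SZ), add(Z, SSZ))))))
  [12] S(S(S(S(add(SZ, mul(add(Z, SZ), add(Z, SSZ)))))))
  [13] S(S(S(S(S(add(Z, mul(add(Z, SZ), add(Z, SSZ))))))))
  [14] S(S(S(S(S(mul(add(Z, SZ), add(Z, SSZ)))))))
  [15] S(S(S(S(S(mul(SZ, add(Z, SSZ)))))))
  [16] S(S(S(S(S(add(add(Z, SSZ), mul(Z, add(Z, SSZ))))))))
  [17] S(S(S(S(S(add(SSZ, mul(Z, add(Z, SSZ))))))))
  [18] S(S(S(S(S(S(add(SZ, mul(Z, add(Z, SSZ)))))))))
  [19] S(S(S(S(S(S(S(add(Z, mul(Z, add(Z, SSZ))))))))))
  [20] S(S(S(S(S(S(S(mul(Z, add(Z, SSZ)))))))))
  [21] S^7(Z)

Term B:
  start: add(add(SSZ, S^4(Z)), mul(SZ, SSZ))
  [1] add(S(add(SZ, S^4(Z))), mul(SZ, SSZ))
  [2] S(add(add(SZ, S^4(Z)), mul(SZ, SSZ)))
  [3] S(add(S(add(Z, S^4(Z))), mul(SZ, SSZ)))
  [4] S(S(add(add(Z, S^4(Z)), mul(SZ, SSZ))))
  [5] S(S(add(S^4(Z), mul(SZ, SSZ))))
  [6] S(S(S(add(SSSZ, mul(SZ, SSZ)))))
  [7] S(S(S(S(add(SSZ, mul(SZ, SSZ))))))
  [8] S(S(S(S(S(add(SZ, mul(SZ, SSZ)))))))
  [9] S(S(S(S(S(S(add(Z, mul(SZ, SSZ))))))))
  [10] S(S(S(S(S(S(mul(SZ, SSZ)))))))
  [11] S(S(S(S(S(S(add(SSZ, mul(Z, SSZ))))))))
  [12] S(S(S(S(S(S(S(add(SZ, mul(Z, SSZ)))))))))
  [13] S(S(S(S(S(S(S(S(add(Z, mul(Z, SSZ))))))))))
  [14] S(S(S(S(S(S(S(S(mul(Z, SSZ)))))))))
  [15] S^8(Z)

Answer: DIFFERENT — A ⇓ S^7(Z), B ⇓ S^8(Z)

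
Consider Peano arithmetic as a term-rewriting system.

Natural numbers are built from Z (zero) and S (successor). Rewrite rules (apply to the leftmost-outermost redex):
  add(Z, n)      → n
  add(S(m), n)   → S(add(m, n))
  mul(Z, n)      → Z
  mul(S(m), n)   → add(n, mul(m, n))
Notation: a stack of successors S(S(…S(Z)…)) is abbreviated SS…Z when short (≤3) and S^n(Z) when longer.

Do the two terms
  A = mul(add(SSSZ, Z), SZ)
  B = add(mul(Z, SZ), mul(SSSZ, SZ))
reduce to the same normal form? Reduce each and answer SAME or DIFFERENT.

Answer: SAME — A ⇓ SSSZ, B ⇓ SSSZ

Working:
Term A:
  start: mul(add(SSSZ, Z), SZ)
  [1] mul(S(add(SSZ, Z)), SZ)
  [2] add(SZ, mul(add(SSZ, Z), SZ))
  [3] S(add(Z, mul(add(SSZ, Z), SZ)))
  [4] S(mul(add(SSZ, Z), SZ))
  [5] S(mul(S(add(SZ, Z)), SZ))
  [6] S(add(SZ, mul(add(SZ, Z), SZ)))
  [7] S(S(add(Z, mul(add(SZ, Z), SZ))))
  [8] S(S(mul(add(SZ, Z), SZ)))
  [9] S(S(mul(S(add(Z, Z)), SZ)))
  [10] S(S(add(SZ, mul(add(Z, Z), SZ))))
  [11] S(S(S(add(Z, mul(add(Z, Z), SZ)))))
  [12] S(S(S(mul(add(Z, Z), SZ))))
  [13] S(S(S(mul(Z, SZ))))
  [14] SSSZ

Term B:
  start: add(mul(Z, SZ), mul(SSSZ, SZ))
  [1] add(Z, mul(SSSZ, SZ))
  [2] mul(SSSZ, SZ)
  [3] add(SZ, mul(SSZ, SZ))
  [4] S(add(Z, mul(SSZ, SZ)))
  [5] S(mul(SSZ, SZ))
  [6] S(add(SZ, mul(SZ, SZ)))
  [7] S(S(add(Z, mul(SZ, SZ))))
  [8] S(S(mul(SZ, SZ)))
  [9] S(S(add(SZ, mul(Z, SZ))))
  [10] S(S(S(add(Z, mul(Z, SZ)))))
  [11] S(S(S(mul(Z, SZ))))
  [12] SSSZ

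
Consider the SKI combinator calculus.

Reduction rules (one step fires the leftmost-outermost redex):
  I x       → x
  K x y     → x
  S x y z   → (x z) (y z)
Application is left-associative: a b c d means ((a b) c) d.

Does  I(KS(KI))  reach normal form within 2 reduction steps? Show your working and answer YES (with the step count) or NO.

  start: I(KS(KI))
  →1  KS(KI)
  →2  S

Answer: YES — reaches normal form S in 2 ≤ 2 steps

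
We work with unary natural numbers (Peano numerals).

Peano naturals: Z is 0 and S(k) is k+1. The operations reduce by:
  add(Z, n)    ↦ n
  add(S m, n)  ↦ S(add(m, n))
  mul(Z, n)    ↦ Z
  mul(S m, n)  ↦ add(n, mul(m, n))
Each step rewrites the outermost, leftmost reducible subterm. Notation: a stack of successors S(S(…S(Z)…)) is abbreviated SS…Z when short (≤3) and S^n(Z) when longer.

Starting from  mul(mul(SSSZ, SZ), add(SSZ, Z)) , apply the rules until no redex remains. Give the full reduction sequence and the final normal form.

  start: mul(mul(SSSZ, SZ), add(SSZ, Z))
  [1] mul(add(SZ, mul(SSZ, SZ)), add(SSZ, Z))
  [2] mul(S(add(Z, mul(SSZ, SZ))), add(SSZ, Z))
  [3] add(add(SSZ, Z), mul(add(Z, mul(SSZ, SZ)), add(SSZ, Z)))
  [4] add(S(add(SZ, Z)), mul(add(Z, mul(SSZ, SZ)), add(SSZ, Z)))
  [5] S(add(add(SZ, Z), mul(add(Z, mul(SSZ, SZ)), add(SSZ, Z))))
  [6] S(add(S(add(Z, Z)), mul(add(Z, mul(SSZ, SZ)), add(SSZ, Z))))
  [7] S(S(add(add(Z, Z), mul(add(Z, mul(SSZ, SZ)), add(SSZ, Z)))))
  [8] S(S(add(Z, mul(add(Z, mul(SSZ, SZ)), add(SSZ, Z)))))
  [9] S(S(mul(add(Z, mul(SSZ, SZ)), add(SSZ, Z))))
  [10] S(S(mul(mul(SSZ, SZ), add(SSZ, Z))))
  [11] S(S(mul(add(SZ, mul(SZ, SZ)), add(SSZ, Z))))
  [12] S(S(mul(S(add(Z, mul(SZ, SZ))), add(SSZ, Z))))
  [13] S(S(add(add(SSZ, Z), mul(add(Z, mul(SZ, SZ)), add(SSZ, Z)))))
  [14] S(S(add(S(add(SZ, Z)), mul(add(Z, mul(SZ, SZ)), add(SSZ, Z)))))
  [15] S(S(S(add(add(SZ, Z), mul(add(Z, mul(SZ, SZ)), add(SSZ, Z))))))
  [16] S(S(S(add(S(add(Z, Z)), mul(add(Z, mul(SZ, SZ)), add(SSZ, Z))))))
  [17] S(S(S(S(add(add(Z, Z), mul(add(Z, mul(SZ, SZ)), add(SSZ, Z)))))))
  [18] S(S(S(S(add(Z, mul(add(Z, mul(SZ, SZ)), add(SSZ, Z)))))))
  [19] S(S(S(S(mul(add(Z, mul(SZ, SZ)), add(SSZ, Z))))))
  [20] S(S(S(S(mul(mul(SZ, SZ), add(SSZ, Z))))))
  [21] S(S(S(S(mul(add(SZ, mul(Z, SZ)), add(SSZ, Z))))))
  [22] S(S(S(S(mul(S(add(Z, mul(Z, SZ))), add(SSZ, Z))))))
  [23] S(S(S(S(add(add(SSZ, Z), mul(add(Z, mul(Z, SZ)), add(SSZ, Z)))))))
  [24] S(S(S(S(add(S(add(SZ, Z)), mul(add(Z, mul(Z, SZ)), add(SSZ, Z)))))))
  [25] S(S(S(S(S(add(add(SZ, Z), mul(add(Z, mul(Z, SZ)), add(SSZ, Z))))))))
  [26] S(S(S(S(S(add(S(add(Z, Z)), mul(add(Z, mul(Z, SZ)), add(SSZ, Z))))))))
  [27] S(S(S(S(S(S(add(add(Z, Z), mul(add(Z, mul(Z, SZ)), add(SSZ, Z)))))))))
  [28] S(S(S(S(S(S(add(Z, mul(add(Z, mul(Z, SZ)), add(SSZ, Z)))))))))
  [29] S(S(S(S(S(S(mul(add(Z, mul(Z, SZ)), add(SSZ, Z))))))))
  [30] S(S(S(S(S(S(mul(mul(Z, SZ), add(SSZ, Z))))))))
  [31] S(S(S(S(S(S(mul(Z, add(SSZ, Z))))))))
  [32] S^6(Z)

Answer: normal form = S^6(Z)  (in 32 steps)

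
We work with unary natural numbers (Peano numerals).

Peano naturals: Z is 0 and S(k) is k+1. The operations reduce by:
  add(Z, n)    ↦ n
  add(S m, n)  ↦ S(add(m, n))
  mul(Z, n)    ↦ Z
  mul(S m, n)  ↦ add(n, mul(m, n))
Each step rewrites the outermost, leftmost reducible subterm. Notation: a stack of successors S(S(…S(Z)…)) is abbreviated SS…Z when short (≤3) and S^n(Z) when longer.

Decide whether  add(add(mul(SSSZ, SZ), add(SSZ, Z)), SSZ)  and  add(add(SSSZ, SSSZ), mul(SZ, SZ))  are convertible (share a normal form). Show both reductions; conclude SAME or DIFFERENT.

Answer: SAME — A ⇓ S^7(Z), B ⇓ S^7(Z)

Derivation:
Term A:
  start: add(add(mul(SSSZ, SZ), add(SSZ, Z)), SSZ)
  step 1: add(add(add(SZ, mul(SSZ, SZ)), add(SSZ, Z)), SSZ)
  step 2: add(add(S(add(Z, mul(SSZ, SZ))), add(SSZ, Z)), SSZ)
  step 3: add(S(add(add(Z, mul(SSZ, SZ)), add(SSZ, Z))), SSZ)
  step 4: S(add(add(add(Z, mul(SSZ, SZ)), add(SSZ, Z)), SSZ))
  step 5: S(add(add(mul(SSZ, SZ), add(SSZ, Z)), SSZ))
  step 6: S(add(add(add(SZ, mul(SZ, SZ)), add(SSZ, Z)), SSZ))
  step 7: S(add(add(S(add(Z, mul(SZ, SZ))), add(SSZ, Z)), SSZ))
  step 8: S(add(S(add(add(Z, mul(SZ, SZ)), add(SSZ, Z))), SSZ))
  step 9: S(S(add(add(add(Z, mul(SZ, SZ)), add(SSZ, Z)), SSZ)))
  step 10: S(S(add(add(mul(SZ, SZ), add(SSZ, Z)), SSZ)))
  step 11: S(S(add(add(add(SZ, mul(Z, SZ)), add(SSZ, Z)), SSZ)))
  step 12: S(S(add(add(S(add(Z, mul(Z, SZ))), add(SSZ, Z)), SSZ)))
  step 13: S(S(add(S(add(add(Z, mul(Z, SZ)), add(SSZ, Z))), SSZ)))
  step 14: S(S(S(add(add(add(Z, mul(Z, SZ)), add(SSZ, Z)), SSZ))))
  step 15: S(S(S(add(add(mul(Z, SZ), add(SSZ, Z)), SSZ))))
  step 16: S(S(S(add(add(Z, add(SSZ, Z)), SSZ))))
  step 17: S(S(S(add(add(SSZ, Z), SSZ))))
  step 18: S(S(S(add(S(add(SZ, Z)), SSZ))))
  step 19: S(S(S(S(add(add(SZ, Z), SSZ)))))
  step 20: S(S(S(S(add(S(add(Z, Z)), SSZ)))))
  step 21: S(S(S(S(S(add(add(Z, Z), SSZ))))))
  step 22: S(S(S(S(S(add(Z, SSZ))))))
  step 23: S^7(Z)

Term B:
  start: add(add(SSSZ, SSSZ), mul(SZ, SZ))
  step 1: add(S(add(SSZ, SSSZ)), mul(SZ, SZ))
  step 2: S(add(add(SSZ, SSSZ), mul(SZ, SZ)))
  step 3: S(add(S(add(SZ, SSSZ)), mul(SZ, SZ)))
  step 4: S(S(add(add(SZ, SSSZ), mul(SZ, SZ))))
  step 5: S(S(add(S(add(Z, SSSZ)), mul(SZ, SZ))))
  step 6: S(S(S(add(add(Z, SSSZ), mul(SZ, SZ)))))
  step 7: S(S(S(add(SSSZ, mul(SZ, SZ)))))
  step 8: S(S(S(S(add(SSZ, mul(SZ, SZ))))))
  step 9: S(S(S(S(S(add(SZ, mul(SZ, SZ)))))))
  step 10: S(S(S(S(S(S(add(Z, mul(SZ, SZ))))))))
  step 11: S(S(S(S(S(S(mul(SZ, SZ)))))))
  step 12: S(S(S(S(S(S(add(SZ, mul(Z, SZ))))))))
  step 13: S(S(S(S(S(S(S(add(Z, mul(Z, SZ)))))))))
  step 14: S(S(S(S(S(S(S(mul(Z, SZ))))))))
  step 15: S^7(Z)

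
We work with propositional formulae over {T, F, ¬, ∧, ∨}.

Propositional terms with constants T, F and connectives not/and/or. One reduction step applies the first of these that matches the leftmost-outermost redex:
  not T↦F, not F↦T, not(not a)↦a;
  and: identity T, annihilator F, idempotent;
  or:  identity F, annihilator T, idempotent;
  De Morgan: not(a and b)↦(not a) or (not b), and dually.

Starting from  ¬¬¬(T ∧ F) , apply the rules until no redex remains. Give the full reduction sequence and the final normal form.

Answer: normal form = T  (in 5 steps)

Derivation:
  start: ¬¬¬(T ∧ F)
  →1  ¬(T ∧ F)
  →2  ¬T ∨ ¬F
  →3  F ∨ ¬F
  →4  ¬F
  →5  T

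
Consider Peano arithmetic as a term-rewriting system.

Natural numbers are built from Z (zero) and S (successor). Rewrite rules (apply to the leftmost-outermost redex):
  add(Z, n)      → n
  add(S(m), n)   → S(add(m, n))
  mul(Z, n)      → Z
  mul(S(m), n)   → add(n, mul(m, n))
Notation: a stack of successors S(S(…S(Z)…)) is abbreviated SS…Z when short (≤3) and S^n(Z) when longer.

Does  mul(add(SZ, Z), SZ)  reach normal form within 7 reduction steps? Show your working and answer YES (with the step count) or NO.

Answer: YES — reaches normal form SZ in 6 ≤ 7 steps

Derivation:
  start: mul(add(SZ, Z), SZ)
  [1] mul(S(add(Z, Z)), SZ)
  [2] add(SZ, mul(add(Z, Z), SZ))
  [3] S(add(Z, mul(add(Z, Z), SZ)))
  [4] S(mul(add(Z, Z), SZ))
  [5] S(mul(Z, SZ))
  [6] SZ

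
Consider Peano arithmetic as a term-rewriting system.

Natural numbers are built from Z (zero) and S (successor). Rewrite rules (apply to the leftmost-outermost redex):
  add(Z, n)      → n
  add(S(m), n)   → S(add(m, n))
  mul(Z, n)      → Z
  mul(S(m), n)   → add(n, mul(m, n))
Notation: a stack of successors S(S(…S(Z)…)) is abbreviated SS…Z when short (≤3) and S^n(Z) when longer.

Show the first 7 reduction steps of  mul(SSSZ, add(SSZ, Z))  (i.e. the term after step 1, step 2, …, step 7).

Answer: after 7 steps: S(S(mul(SSZ, add(SSZ, Z))))

Derivation:
  start: mul(SSSZ, add(SSZ, Z))
  [1] add(add(SSZ, Z), mul(SSZ, add(SSZ, Z)))
  [2] add(S(add(SZ, Z)), mul(SSZ, add(SSZ, Z)))
  [3] S(add(add(SZ, Z), mul(SSZ, add(SSZ, Z))))
  [4] S(add(S(add(Z, Z)), mul(SSZ, add(SSZ, Z))))
  [5] S(S(add(add(Z, Z), mul(SSZ, add(SSZ, Z)))))
  [6] S(S(add(Z, mul(SSZ, add(SSZ, Z)))))
  [7] S(S(mul(SSZ, add(SSZ, Z))))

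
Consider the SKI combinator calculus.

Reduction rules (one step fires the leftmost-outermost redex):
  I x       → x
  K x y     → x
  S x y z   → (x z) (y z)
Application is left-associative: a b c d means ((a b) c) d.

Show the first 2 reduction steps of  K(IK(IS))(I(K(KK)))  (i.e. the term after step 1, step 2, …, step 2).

  start: K(IK(IS))(I(K(KK)))
  step 1: IK(IS)
  step 2: K(IS)

Answer: after 2 steps: K(IS)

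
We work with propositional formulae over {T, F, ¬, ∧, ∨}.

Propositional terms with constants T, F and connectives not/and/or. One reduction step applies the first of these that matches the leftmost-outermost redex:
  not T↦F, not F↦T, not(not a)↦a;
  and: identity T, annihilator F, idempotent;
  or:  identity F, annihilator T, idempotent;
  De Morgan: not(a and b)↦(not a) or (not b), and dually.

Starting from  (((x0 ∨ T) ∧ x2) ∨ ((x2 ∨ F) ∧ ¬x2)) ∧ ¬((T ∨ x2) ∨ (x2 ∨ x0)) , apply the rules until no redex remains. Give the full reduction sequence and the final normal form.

  start: (((x0 ∨ T) ∧ x2) ∨ ((x2 ∨ F) ∧ ¬x2)) ∧ ¬((T ∨ x2) ∨ (x2 ∨ x0))
  [1] ((T ∧ x2) ∨ ((x2 ∨ F) ∧ ¬x2)) ∧ ¬((T ∨ x2) ∨ (x2 ∨ x0))
  [2] (x2 ∨ ((x2 ∨ F) ∧ ¬x2)) ∧ ¬((T ∨ x2) ∨ (x2 ∨ x0))
  [3] (x2 ∨ (x2 ∧ ¬x2)) ∧ ¬((T ∨ x2) ∨ (x2 ∨ x0))
  [4] (x2 ∨ (x2 ∧ ¬x2)) ∧ (¬(T ∨ x2) ∧ ¬(x2 ∨ x0))
  [5] (x2 ∨ (x2 ∧ ¬x2)) ∧ ((¬T ∧ ¬x2) ∧ ¬(x2 ∨ x0))
  [6] (x2 ∨ (x2 ∧ ¬x2)) ∧ ((F ∧ ¬x2) ∧ ¬(x2 ∨ x0))
  [7] (x2 ∨ (x2 ∧ ¬x2)) ∧ (F ∧ ¬(x2 ∨ x0))
  [8] (x2 ∨ (x2 ∧ ¬x2)) ∧ F
  [9] F

Answer: normal form = F  (in 9 steps)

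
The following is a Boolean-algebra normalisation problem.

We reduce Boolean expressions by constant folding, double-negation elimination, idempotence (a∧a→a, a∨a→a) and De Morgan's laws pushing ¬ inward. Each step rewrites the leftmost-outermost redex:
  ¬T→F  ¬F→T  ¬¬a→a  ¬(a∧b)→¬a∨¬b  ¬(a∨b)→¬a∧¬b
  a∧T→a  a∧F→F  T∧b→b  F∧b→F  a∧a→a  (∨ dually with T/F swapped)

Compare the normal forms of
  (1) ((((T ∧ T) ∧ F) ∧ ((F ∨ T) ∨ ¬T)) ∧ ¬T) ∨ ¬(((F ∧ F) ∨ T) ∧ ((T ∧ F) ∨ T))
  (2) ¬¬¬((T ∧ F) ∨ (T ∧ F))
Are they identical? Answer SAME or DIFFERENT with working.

Answer: DIFFERENT — A ⇓ F, B ⇓ T

Reduction:
Term A:
  start: ((((T ∧ T) ∧ F) ∧ ((F ∨ T) ∨ ¬T)) ∧ ¬T) ∨ ¬(((F ∧ F) ∨ T) ∧ ((T ∧ F) ∨ T))
  step 1: ((F ∧ ((F ∨ T) ∨ ¬T)) ∧ ¬T) ∨ ¬(((F ∧ F) ∨ T) ∧ ((T ∧ F) ∨ T))
  step 2: (F ∧ ¬T) ∨ ¬(((F ∧ F) ∨ T) ∧ ((T ∧ F) ∨ T))
  step 3: F ∨ ¬(((F ∧ F) ∨ T) ∧ ((T ∧ F) ∨ T))
  step 4: ¬(((F ∧ F) ∨ T) ∧ ((T ∧ F) ∨ T))
  step 5: ¬((F ∧ F) ∨ T) ∨ ¬((T ∧ F) ∨ T)
  step 6: (¬(F ∧ F) ∧ ¬T) ∨ ¬((T ∧ F) ∨ T)
  step 7: ((¬F ∨ ¬F) ∧ ¬T) ∨ ¬((T ∧ F) ∨ T)
  step 8: (¬F ∧ ¬T) ∨ ¬((T ∧ F) ∨ T)
  step 9: (T ∧ ¬T) ∨ ¬((T ∧ F) ∨ T)
  step 10: ¬T ∨ ¬((T ∧ F) ∨ T)
  step 11: F ∨ ¬((T ∧ F) ∨ T)
  step 12: ¬((T ∧ F) ∨ T)
  step 13: ¬(T ∧ F) ∧ ¬T
  step 14: (¬T ∨ ¬F) ∧ ¬T
  step 15: (F ∨ ¬F) ∧ ¬T
  step 16: ¬F ∧ ¬T
  step 17: T ∧ ¬T
  step 18: ¬T
  step 19: F

Term B:
  start: ¬¬¬((T ∧ F) ∨ (T ∧ F))
  step 1: ¬((T ∧ F) ∨ (T ∧ F))
  step 2: ¬(T ∧ F) ∧ ¬(T ∧ F)
  step 3: ¬(T ∧ F)
  step 4: ¬T ∨ ¬F
  step 5: F ∨ ¬F
  step 6: ¬F
  step 7: T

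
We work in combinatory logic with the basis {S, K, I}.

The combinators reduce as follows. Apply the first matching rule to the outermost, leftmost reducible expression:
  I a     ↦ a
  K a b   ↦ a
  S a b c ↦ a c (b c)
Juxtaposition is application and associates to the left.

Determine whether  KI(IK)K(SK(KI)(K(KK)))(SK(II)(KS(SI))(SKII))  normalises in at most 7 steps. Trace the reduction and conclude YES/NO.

  start: KI(IK)K(SK(KI)(K(KK)))(SK(II)(KS(SI))(SKII))
  →1  IK(SK(KI)(K(KK)))(SK(II)(KS(SI))(SKII))
  →2  K(SK(KI)(K(KK)))(SK(II)(KS(SI))(SKII))
  →3  SK(KI)(K(KK))
  →4  K(K(KK))(KI(K(KK)))
  →5  K(KK)

Answer: YES — reaches normal form K(KK) in 5 ≤ 7 steps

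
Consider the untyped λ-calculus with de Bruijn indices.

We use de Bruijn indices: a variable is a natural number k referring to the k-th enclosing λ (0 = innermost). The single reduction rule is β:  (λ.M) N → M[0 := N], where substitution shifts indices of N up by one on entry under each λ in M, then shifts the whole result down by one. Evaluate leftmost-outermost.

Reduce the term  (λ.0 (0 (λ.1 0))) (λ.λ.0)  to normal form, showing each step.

  start: (λ.0 (0 (λ.1 0))) (λ.λ.0)
  [1] (λ.λ.0) ((λ.λ.0) (λ.(λ.λ.0) 0))
  [2] λ.0

Answer: normal form = λ.0  (in 2 steps)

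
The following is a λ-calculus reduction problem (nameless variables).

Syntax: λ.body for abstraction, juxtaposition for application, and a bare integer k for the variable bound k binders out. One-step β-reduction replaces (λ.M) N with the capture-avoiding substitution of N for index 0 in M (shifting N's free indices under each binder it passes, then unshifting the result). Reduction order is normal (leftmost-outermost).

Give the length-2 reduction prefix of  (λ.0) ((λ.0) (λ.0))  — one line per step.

Answer: after 2 steps: λ.0

Working:
  start: (λ.0) ((λ.0) (λ.0))
  →1  (λ.0) (λ.0)
  →2  λ.0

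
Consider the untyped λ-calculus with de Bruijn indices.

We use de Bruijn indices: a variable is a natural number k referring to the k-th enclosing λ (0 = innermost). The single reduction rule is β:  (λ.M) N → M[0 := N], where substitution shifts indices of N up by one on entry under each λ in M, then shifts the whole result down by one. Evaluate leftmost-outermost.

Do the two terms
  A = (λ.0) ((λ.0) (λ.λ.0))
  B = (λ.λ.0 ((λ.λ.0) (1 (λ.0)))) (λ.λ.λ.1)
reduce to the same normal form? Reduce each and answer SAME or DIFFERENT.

Answer: DIFFERENT — A ⇓ λ.λ.0, B ⇓ λ.0 (λ.0)

Derivation:
Term A:
  start: (λ.0) ((λ.0) (λ.λ.0))
  step 1: (λ.0) (λ.λ.0)
  step 2: λ.λ.0

Term B:
  start: (λ.λ.0 ((λ.λ.0) (1 (λ.0)))) (λ.λ.λ.1)
  step 1: λ.0 ((λ.λ.0) ((λ.λ.λ.1) (λ.0)))
  step 2: λ.0 (λ.0)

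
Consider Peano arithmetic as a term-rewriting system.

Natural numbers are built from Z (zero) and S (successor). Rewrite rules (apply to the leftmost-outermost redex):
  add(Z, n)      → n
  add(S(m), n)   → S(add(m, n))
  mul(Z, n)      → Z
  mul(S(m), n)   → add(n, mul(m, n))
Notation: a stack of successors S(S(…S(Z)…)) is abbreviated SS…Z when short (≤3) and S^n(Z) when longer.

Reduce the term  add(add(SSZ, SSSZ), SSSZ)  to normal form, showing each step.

  start: add(add(SSZ, SSSZ), SSSZ)
  [1] add(S(add(SZ, SSSZ)), SSSZ)
  [2] S(add(add(SZ, SSSZ), SSSZ))
  [3] S(add(S(add(Z, SSSZ)), SSSZ))
  [4] S(S(add(add(Z, SSSZ), SSSZ)))
  [5] S(S(add(SSSZ, SSSZ)))
  [6] S(S(S(add(SSZ, SSSZ))))
  [7] S(S(S(S(add(SZ, SSSZ)))))
  [8] S(S(S(S(S(add(Z, SSSZ))))))
  [9] S^8(Z)

Answer: normal form = S^8(Z)  (in 9 steps)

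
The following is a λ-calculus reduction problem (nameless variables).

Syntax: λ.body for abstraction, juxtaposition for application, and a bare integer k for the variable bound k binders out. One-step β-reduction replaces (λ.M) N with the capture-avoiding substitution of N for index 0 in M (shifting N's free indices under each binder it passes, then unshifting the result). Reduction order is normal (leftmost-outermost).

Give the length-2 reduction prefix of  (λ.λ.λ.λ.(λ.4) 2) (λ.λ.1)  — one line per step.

Answer: after 2 steps: λ.λ.λ.λ.λ.1

Derivation:
  start: (λ.λ.λ.λ.(λ.4) 2) (λ.λ.1)
  →1  λ.λ.λ.(λ.λ.λ.1) 2
  →2  λ.λ.λ.λ.λ.1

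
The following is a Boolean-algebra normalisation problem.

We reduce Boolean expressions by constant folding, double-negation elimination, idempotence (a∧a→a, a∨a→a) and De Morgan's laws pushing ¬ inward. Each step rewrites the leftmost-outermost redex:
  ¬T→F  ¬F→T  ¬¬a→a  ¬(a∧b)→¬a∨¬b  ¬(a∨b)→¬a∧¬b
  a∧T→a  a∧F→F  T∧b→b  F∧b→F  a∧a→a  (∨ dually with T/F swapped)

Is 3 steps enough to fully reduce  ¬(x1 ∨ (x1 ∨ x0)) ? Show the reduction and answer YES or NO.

  start: ¬(x1 ∨ (x1 ∨ x0))
  step 1: ¬x1 ∧ ¬(x1 ∨ x0)
  step 2: ¬x1 ∧ (¬x1 ∧ ¬x0)

Answer: YES — reaches normal form ¬x1 ∧ (¬x1 ∧ ¬x0) in 2 ≤ 3 steps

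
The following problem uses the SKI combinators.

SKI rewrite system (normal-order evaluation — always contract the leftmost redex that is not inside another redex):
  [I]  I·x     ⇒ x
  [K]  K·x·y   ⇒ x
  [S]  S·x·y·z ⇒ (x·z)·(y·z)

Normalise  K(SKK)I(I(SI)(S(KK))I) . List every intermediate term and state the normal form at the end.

Answer: normal form = S(KK)I  (in 7 steps)

Working:
  start: K(SKK)I(I(SI)(S(KK))I)
  [1] SKK(I(SI)(S(KK))I)
  [2] K(I(SI)(S(KK))I)(K(I(SI)(S(KK))I))
  [3] I(SI)(S(KK))I
  [4] SI(S(KK))I
  [5] II(S(KK)I)
  [6] I(S(KK)I)
  [7] S(KK)I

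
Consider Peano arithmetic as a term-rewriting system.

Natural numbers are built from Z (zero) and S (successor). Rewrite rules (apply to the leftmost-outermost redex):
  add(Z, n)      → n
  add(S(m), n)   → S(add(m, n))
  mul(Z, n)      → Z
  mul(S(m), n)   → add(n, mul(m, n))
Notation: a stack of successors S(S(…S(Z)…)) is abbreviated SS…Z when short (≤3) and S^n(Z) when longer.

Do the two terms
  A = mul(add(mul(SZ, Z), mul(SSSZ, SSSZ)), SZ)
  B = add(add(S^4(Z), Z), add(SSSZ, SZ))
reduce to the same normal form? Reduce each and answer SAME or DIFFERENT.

Term A:
  start: mul(add(mul(SZ, Z), mul(SSSZ, SSSZ)), SZ)
  step 1: mul(add(add(Z, mul(Z, Z)), mul(SSSZ, SSSZ)), SZ)
  step 2: mul(add(mul(Z, Z), mul(SSSZ, SSSZ)), SZ)
  step 3: mul(add(Z, mul(SSSZ, SSSZ)), SZ)
  step 4: mul(mul(SSSZ, SSSZ), SZ)
  step 5: mul(add(SSSZ, mul(SSZ, SSSZ)), SZ)
  step 6: mul(S(add(SSZ, mul(SSZ, SSSZ))), SZ)
  step 7: add(SZ, mul(add(SSZ, mul(SSZ, SSSZ)), SZ))
  step 8: S(add(Z, mul(add(SSZ, mul(SSZ, SSSZ)), SZ)))
  step 9: S(mul(add(SSZ, mul(SSZ, SSSZ)), SZ))
  step 10: S(mul(S(add(SZ, mul(SSZ, SSSZ))), SZ))
  step 11: S(add(SZ, mul(add(SZ, mul(SSZ, SSSZ)), SZ)))
  step 12: S(S(add(Z, mul(add(SZ, mul(SSZ, SSSZ)), SZ))))
  step 13: S(S(mul(add(SZ, mul(SSZ, SSSZ)), SZ)))
  step 14: S(S(mul(S(add(Z, mul(SSZ, SSSZ))), SZ)))
  step 15: S(S(add(SZ, mul(add(Z, mul(SSZ, SSSZ)), SZ))))
  step 16: S(S(S(add(Z, mul(add(Z, mul(SSZ, SSSZ)), SZ)))))
  step 17: S(S(S(mul(add(Z, mul(SSZ, SSSZ)), SZ))))
  step 18: S(S(S(mul(mul(SSZ, SSSZ), SZ))))
  step 19: S(S(S(mul(add(SSSZ, mul(SZ, SSSZ)), SZ))))
  step 20: S(S(S(mul(S(add(SSZ, mul(SZ, SSSZ))), SZ))))
  step 21: S(S(S(add(SZ, mul(add(SSZ, mul(SZ, SSSZ)), SZ)))))
  step 22: S(S(S(S(add(Z, mul(add(SSZ, mul(SZ, SSSZ)), SZ))))))
  step 23: S(S(S(S(mul(add(SSZ, mul(SZ, SSSZ)), SZ)))))
  step 24: S(S(S(S(mul(S(add(SZ, mul(SZ, SSSZ))), SZ)))))
  step 25: S(S(S(S(add(SZ, mul(add(SZ, mul(SZ, SSSZ)), SZ))))))
  step 26: S(S(S(S(S(add(Z, mul(add(SZ, mul(SZ, SSSZ)), SZ)))))))
  step 27: S(S(S(S(S(mul(add(SZ, mul(SZ, SSSZ)), SZ))))))
  step 28: S(S(S(S(S(mul(S(add(Z, mul(SZ, SSSZ))), SZ))))))
  step 29: S(S(S(S(S(add(SZ, mul(add(Z, mul(SZ, SSSZ)), SZ)))))))
  step 30: S(S(S(S(S(S(add(Z, mul(add(Z, mul(SZ, SSSZ)), SZ))))))))
  step 31: S(S(S(S(S(S(mul(add(Z, mul(SZ, SSSZ)), SZ)))))))
  step 32: S(S(S(S(S(S(mul(mul(SZ, SSSZ), SZ)))))))
  step 33: S(S(S(S(S(S(mul(add(SSSZ, mul(Z, SSSZ)), SZ)))))))
  step 34: S(S(S(S(S(S(mul(S(add(SSZ, mul(Z, SSSZ))), SZ)))))))
  step 35: S(S(S(S(S(S(add(SZ, mul(add(SSZ, mul(Z, SSSZ)), SZ))))))))
  step 36: S(S(S(S(S(S(S(add(Z, mul(add(SSZ, mul(Z, SSSZ)), SZ)))))))))
  step 37: S(S(S(S(S(S(S(mul(add(SSZ, mul(Z, SSSZ)), SZ))))))))
  step 38: S(S(S(S(S(S(S(mul(S(add(SZ, mul(Z, SSSZ))), SZ))))))))
  step 39: S(S(S(S(S(S(S(add(SZ, mul(add(SZ, mul(Z, SSSZ)), SZ)))))))))
  step 40: S(S(S(S(S(S(S(S(add(Z, mul(add(SZ, mul(Z, SSSZ)), SZ))))))))))
  step 41: S(S(S(S(S(S(S(S(mul(add(SZ, mul(Z, SSSZ)), SZ)))))))))
  step 42: S(S(S(S(S(S(S(S(mul(S(add(Z, mul(Z, SSSZ))), SZ)))))))))
  step 43: S(S(S(S(S(S(S(S(add(SZ, mul(add(Z, mul(Z, SSSZ)), SZ))))))))))
  step 44: S(S(S(S(S(S(S(S(S(add(Z, mul(add(Z, mul(Z, SSSZ)), SZ)))))))))))
  step 45: S(S(S(S(S(S(S(S(S(mul(add(Z, mul(Z, SSSZ)), SZ))))))))))
  step 46: S(S(S(S(S(S(S(S(S(mul(mul(Z, SSSZ), SZ))))))))))
  step 47: S(S(S(S(S(S(S(S(S(mul(Z, SZ))))))))))
  step 48: S^9(Z)

Term B:
  start: add(add(S^4(Z), Z), add(SSSZ, SZ))
  step 1: add(S(add(SSSZ, Z)), add(SSSZ, SZ))
  step 2: S(add(add(SSSZ, Z), add(SSSZ, SZ)))
  step 3: S(add(S(add(SSZ, Z)), add(SSSZ, SZ)))
  step 4: S(S(add(add(SSZ, Z), add(SSSZ, SZ))))
  step 5: S(S(add(S(add(SZ, Z)), add(SSSZ, SZ))))
  step 6: S(S(S(add(add(SZ, Z), add(SSSZ, SZ)))))
  step 7: S(S(S(add(S(add(Z, Z)), add(SSSZ, SZ)))))
  step 8: S(S(S(S(add(add(Z, Z), add(SSSZ, SZ))))))
  step 9: S(S(S(S(add(Z, add(SSSZ, SZ))))))
  step 10: S(S(S(S(add(SSSZ, SZ)))))
  step 11: S(S(S(S(S(add(SSZ, SZ))))))
  step 12: S(S(S(S(S(S(add(SZ, SZ)))))))
  step 13: S(S(S(S(S(S(S(add(Z, SZ))))))))
  step 14: S^8(Z)

Answer: DIFFERENT — A ⇓ S^9(Z), B ⇓ S^8(Z)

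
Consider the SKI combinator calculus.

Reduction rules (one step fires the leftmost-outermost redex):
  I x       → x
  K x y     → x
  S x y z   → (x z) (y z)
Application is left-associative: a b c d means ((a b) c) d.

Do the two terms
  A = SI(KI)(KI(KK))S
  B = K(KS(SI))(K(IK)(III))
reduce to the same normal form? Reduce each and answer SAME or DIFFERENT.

Term A:
  start: SI(KI)(KI(KK))S
  →1  I(KI(KK))(KI(KI(KK)))S
  →2  KI(KK)(KI(KI(KK)))S
  →3  I(KI(KI(KK)))S
  →4  KI(KI(KK))S
  →5  IS
  →6  S

Term B:
  start: K(KS(SI))(K(IK)(III))
  →1  KS(SI)
  →2  S

Answer: SAME — A ⇓ S, B ⇓ S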